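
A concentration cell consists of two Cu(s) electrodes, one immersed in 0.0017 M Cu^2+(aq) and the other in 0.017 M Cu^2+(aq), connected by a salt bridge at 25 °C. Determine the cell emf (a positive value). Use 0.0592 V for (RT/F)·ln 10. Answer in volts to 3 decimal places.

0.030 V

For a concentration cell E°cell = 0, since both electrodes use the same couple.
The compartment with the higher Cu^2+(aq) concentration (0.017 M) acts as the cathode; ions are reduced there and produced at the dilute (0.0017 M) anode.
With n = 2, Ecell = −(0.0592/2)·log([dilute]/[conc]) = −(0.0592/2)·log(0.0017/0.017) = +0.030 V.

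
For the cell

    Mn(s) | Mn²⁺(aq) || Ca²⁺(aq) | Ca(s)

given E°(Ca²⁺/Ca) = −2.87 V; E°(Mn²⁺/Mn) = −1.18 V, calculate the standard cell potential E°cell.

−1.69 V

By convention the left-hand electrode in cell notation is the anode (oxidation) and the right-hand electrode is the cathode (reduction).
E°cell = E°(right) − E°(left) = −2.87 − (−1.18) = −1.69 V.
The negative sign shows that, as written, the cell would require an external voltage to drive the reaction.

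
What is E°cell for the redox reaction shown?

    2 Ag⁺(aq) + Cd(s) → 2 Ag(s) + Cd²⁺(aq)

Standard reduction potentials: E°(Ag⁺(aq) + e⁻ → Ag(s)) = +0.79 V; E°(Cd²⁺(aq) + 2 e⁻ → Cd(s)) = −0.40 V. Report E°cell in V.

+1.19 V

In the reaction as written, Ag⁺(aq) is reduced (cathode) and Cd²⁺(aq) is produced by oxidation at the anode.
E°cell = E°(cathode) − E°(anode) = +0.79 − (−0.40) = +1.19 V.
The positive value indicates the reaction is spontaneous as written.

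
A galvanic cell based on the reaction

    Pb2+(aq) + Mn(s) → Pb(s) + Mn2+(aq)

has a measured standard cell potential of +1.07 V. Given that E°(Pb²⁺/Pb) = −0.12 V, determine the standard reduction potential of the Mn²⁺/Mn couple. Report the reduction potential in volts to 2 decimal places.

−1.19 V

In the reaction as written the Pb²⁺/Pb couple is reduced (cathode) and Mn²⁺/Mn is oxidized (anode), so E°cell = E°(Pb²⁺/Pb) − E°(Mn²⁺/Mn).
E°(Mn²⁺/Mn) = E°(cathode) − E°cell = −0.12 − (+1.07) = −1.19 V.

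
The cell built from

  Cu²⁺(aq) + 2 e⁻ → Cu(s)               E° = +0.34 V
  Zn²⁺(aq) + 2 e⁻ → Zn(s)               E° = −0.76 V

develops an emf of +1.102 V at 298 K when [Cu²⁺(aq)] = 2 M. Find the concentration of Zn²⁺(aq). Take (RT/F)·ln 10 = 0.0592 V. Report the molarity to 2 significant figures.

1.7 M

Cu²⁺/Cu is the cathode (higher E°); E°cell = +0.34 − (−0.76) = +1.10 V with n = 2.
Rearranging E = E° − (0.0592/n)·log Q gives log Q = 2(+1.10 − (+1.102))/0.0592 = −0.068.
The balanced reaction is Cu²⁺(aq) + Zn(s) → Cu(s) + Zn²⁺(aq), so Q = [Zn²⁺(aq)] / [Cu²⁺(aq)].
Isolating [Zn²⁺(aq)] in Q = 10^{−0.068} yields log [Zn²⁺(aq)] = 0.233, i.e. 1.7 M.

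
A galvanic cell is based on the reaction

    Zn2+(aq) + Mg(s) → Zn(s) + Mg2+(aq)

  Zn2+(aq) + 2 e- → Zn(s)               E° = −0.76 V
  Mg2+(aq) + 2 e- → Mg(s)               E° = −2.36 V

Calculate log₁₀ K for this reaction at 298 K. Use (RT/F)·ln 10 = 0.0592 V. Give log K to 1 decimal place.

The Zn²⁺/Zn couple is reduced (cathode); E°cell = −0.76 − (−2.36) = +1.60 V with n = 2.
At equilibrium E = 0, so log K = nE°cell / 0.0592 = (2)(+1.60) / 0.0592 = 54.1.

log K = 54.1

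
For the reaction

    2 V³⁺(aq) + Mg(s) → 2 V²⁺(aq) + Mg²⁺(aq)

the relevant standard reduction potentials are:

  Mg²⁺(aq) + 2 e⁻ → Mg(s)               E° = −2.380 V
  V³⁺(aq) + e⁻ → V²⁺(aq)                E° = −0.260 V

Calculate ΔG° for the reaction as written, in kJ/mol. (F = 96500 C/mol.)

−409 kJ/mol

In the reaction as written V³⁺(aq) is reduced, so the V³⁺/V²⁺ couple is the cathode and Mg²⁺/Mg is the anode.
E°cell = −0.260 − (−2.380) = +2.120 V; balancing electrons gives n = 2.
ΔG° = −nFE°cell = −(2)(96500)(+2.120) J/mol = −409 kJ/mol.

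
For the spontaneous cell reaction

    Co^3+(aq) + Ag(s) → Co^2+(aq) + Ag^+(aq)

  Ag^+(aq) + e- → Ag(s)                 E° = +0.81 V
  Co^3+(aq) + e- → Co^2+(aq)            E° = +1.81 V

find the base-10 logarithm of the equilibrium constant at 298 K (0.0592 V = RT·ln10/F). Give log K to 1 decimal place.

log K = 16.9

The Co³⁺/Co²⁺ couple is reduced (cathode); E°cell = +1.81 − (+0.81) = +1.00 V with n = 1.
At equilibrium E = 0, so log K = nE°cell / 0.0592 = (1)(+1.00) / 0.0592 = 16.9.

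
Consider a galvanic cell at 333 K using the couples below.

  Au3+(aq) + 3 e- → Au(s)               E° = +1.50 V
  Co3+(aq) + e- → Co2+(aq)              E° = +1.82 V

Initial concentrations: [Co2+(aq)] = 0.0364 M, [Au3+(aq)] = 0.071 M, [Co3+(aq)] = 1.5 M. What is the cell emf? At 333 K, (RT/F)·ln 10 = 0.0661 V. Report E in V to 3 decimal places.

+0.452 V

The Co³⁺/Co²⁺ couple has the more positive E°, so it is the cathode; Au³⁺/Au is the anode.
E°cell = +1.82 − (+1.50) = +0.32 V, with n = 3 electrons transferred.
The balanced reaction is 3 Co3+(aq) + Au(s) → 3 Co2+(aq) + Au3+(aq), so Q = ([Co2+(aq)]^3·[Au3+(aq)]) / [Co3+(aq)]^3 = 1.01×10^−6 and log Q = −5.994.
E = E° − (0.0661/n)·log Q = +0.32 − (0.0661/3)(−5.994) = +0.452 V.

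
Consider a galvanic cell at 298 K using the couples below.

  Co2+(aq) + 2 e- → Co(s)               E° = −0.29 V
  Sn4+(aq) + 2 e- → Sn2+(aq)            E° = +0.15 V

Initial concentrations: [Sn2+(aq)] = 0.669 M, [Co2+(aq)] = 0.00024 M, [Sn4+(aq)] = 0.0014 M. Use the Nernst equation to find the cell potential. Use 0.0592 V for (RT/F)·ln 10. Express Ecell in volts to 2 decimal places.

Since E°(Sn⁴⁺/Sn²⁺) > E°(Co²⁺/Co), Sn⁴⁺/Sn²⁺ serves as the cathode.
The standard potential is +0.15 − (−0.29) = +0.44 V and the balanced reaction transfers n = 2 electrons.
Balancing gives Sn4+(aq) + Co(s) → Sn2+(aq) + Co2+(aq); hence Q = ([Sn2+(aq)]·[Co2+(aq)]) / [Sn4+(aq)] = 0.115 (log Q = −0.940).
Applying E = E° − (RT ln10/nF)·log Q gives +0.44 − (0.0592/2)(−0.940) = +0.47 V.

+0.47 V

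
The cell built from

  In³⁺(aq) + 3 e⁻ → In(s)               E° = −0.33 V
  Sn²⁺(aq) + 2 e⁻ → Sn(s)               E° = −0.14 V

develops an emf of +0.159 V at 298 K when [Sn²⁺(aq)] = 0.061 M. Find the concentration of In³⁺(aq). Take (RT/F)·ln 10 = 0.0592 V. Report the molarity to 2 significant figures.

0.56 M

Sn²⁺/Sn is the cathode (higher E°); E°cell = −0.14 − (−0.33) = +0.19 V with n = 6.
Rearranging E = E° − (0.0592/n)·log Q gives log Q = 6(+0.19 − (+0.159))/0.0592 = 3.142.
Balancing electrons gives 3 Sn²⁺(aq) + 2 In(s) → 3 Sn(s) + 2 In³⁺(aq); thus Q = [In³⁺(aq)]^2 / [Sn²⁺(aq)]^3.
Substituting the known concentrations and solving, log [In³⁺(aq)] = −0.251 and [In³⁺(aq)] = 0.56 M.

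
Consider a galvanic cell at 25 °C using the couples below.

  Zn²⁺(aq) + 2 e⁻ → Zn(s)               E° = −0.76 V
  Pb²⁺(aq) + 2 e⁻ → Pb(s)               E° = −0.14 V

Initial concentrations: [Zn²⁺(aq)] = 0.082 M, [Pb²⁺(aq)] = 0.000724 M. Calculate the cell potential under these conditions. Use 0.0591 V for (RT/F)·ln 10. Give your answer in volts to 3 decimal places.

The Pb²⁺/Pb couple has the more positive E°, so it is the cathode; Zn²⁺/Zn is the anode.
E°cell = E°cat − E°an = −0.14 − (−0.76) = +0.62 V; n = 2.
Balancing gives Pb²⁺(aq) + Zn(s) → Pb(s) + Zn²⁺(aq); hence Q = [Zn²⁺(aq)] / [Pb²⁺(aq)] = 113 (log Q = 2.054).
By the Nernst equation, E = +0.62 − (0.0591/2)·(2.054) = +0.559 V.

+0.559 V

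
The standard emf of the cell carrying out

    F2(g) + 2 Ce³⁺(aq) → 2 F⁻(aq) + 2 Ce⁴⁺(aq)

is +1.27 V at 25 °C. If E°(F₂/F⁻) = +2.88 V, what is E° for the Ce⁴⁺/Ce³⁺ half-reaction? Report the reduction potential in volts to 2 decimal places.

In the reaction as written the F₂/F⁻ couple is reduced (cathode) and Ce⁴⁺/Ce³⁺ is oxidized (anode), so E°cell = E°(F₂/F⁻) − E°(Ce⁴⁺/Ce³⁺).
E°(Ce⁴⁺/Ce³⁺) = E°(cathode) − E°cell = +2.88 − (+1.27) = +1.61 V.

+1.61 V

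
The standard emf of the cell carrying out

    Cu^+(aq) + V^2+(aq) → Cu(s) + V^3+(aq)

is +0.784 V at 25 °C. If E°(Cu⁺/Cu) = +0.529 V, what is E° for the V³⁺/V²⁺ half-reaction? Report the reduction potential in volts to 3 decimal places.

−0.255 V

In the reaction as written the Cu⁺/Cu couple is reduced (cathode) and V³⁺/V²⁺ is oxidized (anode), so E°cell = E°(Cu⁺/Cu) − E°(V³⁺/V²⁺).
E°(V³⁺/V²⁺) = E°(cathode) − E°cell = +0.529 − (+0.784) = −0.255 V.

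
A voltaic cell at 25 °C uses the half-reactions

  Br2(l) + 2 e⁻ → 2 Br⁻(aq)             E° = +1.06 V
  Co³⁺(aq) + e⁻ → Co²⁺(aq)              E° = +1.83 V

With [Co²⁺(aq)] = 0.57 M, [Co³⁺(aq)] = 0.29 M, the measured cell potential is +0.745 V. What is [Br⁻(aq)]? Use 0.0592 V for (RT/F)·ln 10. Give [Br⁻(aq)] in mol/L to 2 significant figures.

Co³⁺/Co²⁺ is the cathode (higher E°); E°cell = +1.83 − (+1.06) = +0.77 V with n = 2.
From the Nernst equation, log Q = n(E° − E)/0.0592 = 2·(+0.77 − (+0.745))/0.0592 = 0.845.
The balanced reaction is 2 Co³⁺(aq) + 2 Br⁻(aq) → 2 Co²⁺(aq) + Br2(l), so Q = [Co²⁺(aq)]^2 / ([Co³⁺(aq)]^2·[Br⁻(aq)]^2).
Solving for the unknown gives log [Br⁻(aq)] = −0.129, so [Br⁻(aq)] ≈ 0.74 M.

0.74 M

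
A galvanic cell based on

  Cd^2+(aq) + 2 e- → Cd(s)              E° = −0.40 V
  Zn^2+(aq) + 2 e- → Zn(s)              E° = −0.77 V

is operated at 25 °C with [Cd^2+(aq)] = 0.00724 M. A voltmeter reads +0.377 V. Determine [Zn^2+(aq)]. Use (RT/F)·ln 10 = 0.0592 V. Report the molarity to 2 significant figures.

0.0042 M

Cd²⁺/Cd is the cathode (higher E°); E°cell = −0.40 − (−0.77) = +0.37 V with n = 2.
Since E = E° − (0.0592/n)·log Q, log Q = n(E° − E)/0.0592 = −0.236.
The balanced reaction is Cd^2+(aq) + Zn(s) → Cd(s) + Zn^2+(aq), so Q = [Zn^2+(aq)] / [Cd^2+(aq)].
Isolating [Zn^2+(aq)] in Q = 10^{−0.236} yields log [Zn^2+(aq)] = −2.376, i.e. 0.0042 M.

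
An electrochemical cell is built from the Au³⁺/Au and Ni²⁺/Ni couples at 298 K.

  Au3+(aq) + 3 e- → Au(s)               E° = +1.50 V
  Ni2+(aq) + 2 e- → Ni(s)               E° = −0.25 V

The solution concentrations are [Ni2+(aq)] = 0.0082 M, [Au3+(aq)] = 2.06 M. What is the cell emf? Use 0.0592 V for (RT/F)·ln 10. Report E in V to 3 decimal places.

Since E°(Au³⁺/Au) > E°(Ni²⁺/Ni), Au³⁺/Au serves as the cathode.
E°cell = E°cat − E°an = +1.50 − (−0.25) = +1.75 V; n = 6.
The balanced reaction is 2 Au3+(aq) + 3 Ni(s) → 2 Au(s) + 3 Ni2+(aq), so Q = [Ni2+(aq)]^3 / [Au3+(aq)]^2 = 1.3×10^−7 and log Q = −6.886.
E = E° − (0.0592/n)·log Q = +1.75 − (0.0592/6)(−6.886) = +1.818 V.

+1.818 V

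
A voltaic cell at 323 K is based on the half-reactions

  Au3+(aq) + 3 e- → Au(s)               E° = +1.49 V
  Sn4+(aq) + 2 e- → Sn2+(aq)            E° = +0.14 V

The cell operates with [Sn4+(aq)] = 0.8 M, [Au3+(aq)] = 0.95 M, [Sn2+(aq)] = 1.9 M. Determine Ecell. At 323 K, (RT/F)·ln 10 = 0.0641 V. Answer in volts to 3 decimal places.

The Au³⁺/Au couple has the more positive E°, so it is the cathode; Sn⁴⁺/Sn²⁺ is the anode.
The standard potential is +1.49 − (+0.14) = +1.35 V and the balanced reaction transfers n = 6 electrons.
For the overall reaction 2 Au3+(aq) + 3 Sn2+(aq) → 2 Au(s) + 3 Sn4+(aq), Q = [Sn4+(aq)]^3 / ([Au3+(aq)]^2·[Sn2+(aq)]^3) = 0.0827, giving log Q = −1.082.
By the Nernst equation, E = +1.35 − (0.0641/6)·(−1.082) = +1.362 V.

+1.362 V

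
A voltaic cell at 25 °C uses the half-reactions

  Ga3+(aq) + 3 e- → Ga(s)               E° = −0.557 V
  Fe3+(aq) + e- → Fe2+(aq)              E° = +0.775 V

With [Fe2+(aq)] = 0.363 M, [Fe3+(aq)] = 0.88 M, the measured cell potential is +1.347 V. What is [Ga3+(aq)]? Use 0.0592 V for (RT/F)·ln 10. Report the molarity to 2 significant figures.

2.5 M

The Fe³⁺/Fe²⁺ couple has the larger reduction potential, so it is the cathode: E°cell = +0.775 − (−0.557) = +1.332 V and n = 3.
Rearranging E = E° − (0.0592/n)·log Q gives log Q = 3(+1.332 − (+1.347))/0.0592 = −0.760.
Balancing electrons gives 3 Fe3+(aq) + Ga(s) → 3 Fe2+(aq) + Ga3+(aq); thus Q = ([Fe2+(aq)]^3·[Ga3+(aq)]) / [Fe3+(aq)]^3.
Solving for the unknown gives log [Ga3+(aq)] = 0.394, so [Ga3+(aq)] ≈ 2.5 M.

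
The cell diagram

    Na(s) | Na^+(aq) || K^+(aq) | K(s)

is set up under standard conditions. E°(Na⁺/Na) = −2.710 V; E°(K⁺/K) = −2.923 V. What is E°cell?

−0.213 V

By convention the left-hand electrode in cell notation is the anode (oxidation) and the right-hand electrode is the cathode (reduction).
E°cell = E°(right) − E°(left) = −2.923 − (−2.710) = −0.213 V.
The negative sign shows that, as written, the cell would require an external voltage to drive the reaction.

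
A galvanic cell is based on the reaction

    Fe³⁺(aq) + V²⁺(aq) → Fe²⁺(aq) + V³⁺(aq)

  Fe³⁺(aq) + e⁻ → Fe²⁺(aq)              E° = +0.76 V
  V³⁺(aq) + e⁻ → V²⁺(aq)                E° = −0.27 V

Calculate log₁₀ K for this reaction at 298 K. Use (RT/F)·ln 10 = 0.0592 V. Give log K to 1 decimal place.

log K = 17.4

The Fe³⁺/Fe²⁺ couple is reduced (cathode); E°cell = +0.76 − (−0.27) = +1.03 V with n = 1.
At equilibrium E = 0, so log K = nE°cell / 0.0592 = (1)(+1.03) / 0.0592 = 17.4.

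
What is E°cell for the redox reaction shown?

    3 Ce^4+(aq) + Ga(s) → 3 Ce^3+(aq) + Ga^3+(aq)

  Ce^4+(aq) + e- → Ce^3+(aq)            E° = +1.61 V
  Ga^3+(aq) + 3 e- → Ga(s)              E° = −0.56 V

+2.17 V

In the reaction as written, Ce^4+(aq) is reduced (cathode) and Ga^3+(aq) is produced by oxidation at the anode.
E°cell = E°(cathode) − E°(anode) = +1.61 − (−0.56) = +2.17 V.
The positive value indicates the reaction is spontaneous as written.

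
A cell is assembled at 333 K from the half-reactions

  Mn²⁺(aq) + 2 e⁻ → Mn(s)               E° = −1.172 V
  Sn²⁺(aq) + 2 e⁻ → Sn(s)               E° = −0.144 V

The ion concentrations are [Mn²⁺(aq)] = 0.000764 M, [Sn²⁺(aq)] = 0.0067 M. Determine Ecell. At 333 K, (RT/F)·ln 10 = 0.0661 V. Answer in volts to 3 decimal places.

Sn²⁺/Sn is reduced (cathode, E° = −0.144 V) and Mn²⁺/Mn is oxidized (anode).
E°cell = E°cat − E°an = −0.144 − (−1.172) = +1.028 V; n = 2.
The balanced reaction is Sn²⁺(aq) + Mn(s) → Sn(s) + Mn²⁺(aq), so Q = [Mn²⁺(aq)] / [Sn²⁺(aq)] = 0.114 and log Q = −0.943.
E = E° − (0.0661/n)·log Q = +1.028 − (0.0661/2)(−0.943) = +1.059 V.

+1.059 V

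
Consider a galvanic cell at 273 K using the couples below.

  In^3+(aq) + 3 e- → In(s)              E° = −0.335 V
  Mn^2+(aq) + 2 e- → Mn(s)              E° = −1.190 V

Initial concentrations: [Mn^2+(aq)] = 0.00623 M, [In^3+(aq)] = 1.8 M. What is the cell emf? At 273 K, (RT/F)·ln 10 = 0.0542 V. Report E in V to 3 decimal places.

Since E°(In³⁺/In) > E°(Mn²⁺/Mn), In³⁺/In serves as the cathode.
E°cell = −0.335 − (−1.190) = +0.855 V, with n = 6 electrons transferred.
For the overall reaction 2 In^3+(aq) + 3 Mn(s) → 2 In(s) + 3 Mn^2+(aq), Q = [Mn^2+(aq)]^3 / [In^3+(aq)]^2 = 7.46×10^−8, giving log Q = −7.127.
Applying E = E° − (RT ln10/nF)·log Q gives +0.855 − (0.0542/6)(−7.127) = +0.919 V.

+0.919 V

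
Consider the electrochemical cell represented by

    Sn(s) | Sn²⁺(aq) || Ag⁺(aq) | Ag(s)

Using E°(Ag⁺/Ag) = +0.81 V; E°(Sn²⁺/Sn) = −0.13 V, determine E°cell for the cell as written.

By convention the left-hand electrode in cell notation is the anode (oxidation) and the right-hand electrode is the cathode (reduction).
E°cell = E°(right) − E°(left) = +0.81 − (−0.13) = +0.94 V.

+0.94 V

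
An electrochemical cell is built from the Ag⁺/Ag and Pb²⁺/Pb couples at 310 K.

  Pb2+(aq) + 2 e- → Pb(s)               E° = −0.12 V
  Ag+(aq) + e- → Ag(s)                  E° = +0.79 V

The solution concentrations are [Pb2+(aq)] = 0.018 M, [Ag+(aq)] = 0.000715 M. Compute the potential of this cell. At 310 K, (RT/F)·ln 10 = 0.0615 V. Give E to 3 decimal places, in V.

+0.770 V

The Ag⁺/Ag couple has the more positive E°, so it is the cathode; Pb²⁺/Pb is the anode.
E°cell = E°cat − E°an = +0.79 − (−0.12) = +0.91 V; n = 2.
For the overall reaction 2 Ag+(aq) + Pb(s) → 2 Ag(s) + Pb2+(aq), Q = [Pb2+(aq)] / [Ag+(aq)]^2 = 3.52×10^4, giving log Q = 4.547.
E = E° − (0.0615/n)·log Q = +0.91 − (0.0615/2)(4.547) = +0.770 V.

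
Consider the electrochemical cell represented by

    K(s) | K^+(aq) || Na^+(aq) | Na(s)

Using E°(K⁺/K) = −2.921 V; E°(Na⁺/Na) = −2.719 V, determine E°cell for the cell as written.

+0.202 V

By convention the left-hand electrode in cell notation is the anode (oxidation) and the right-hand electrode is the cathode (reduction).
E°cell = E°(right) − E°(left) = −2.719 − (−2.921) = +0.202 V.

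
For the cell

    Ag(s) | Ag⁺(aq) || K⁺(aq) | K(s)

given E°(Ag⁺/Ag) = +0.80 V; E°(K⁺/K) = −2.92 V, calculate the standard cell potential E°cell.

By convention the left-hand electrode in cell notation is the anode (oxidation) and the right-hand electrode is the cathode (reduction).
E°cell = E°(right) − E°(left) = −2.92 − (+0.80) = −3.72 V.
The negative sign shows that, as written, the cell would require an external voltage to drive the reaction.

−3.72 V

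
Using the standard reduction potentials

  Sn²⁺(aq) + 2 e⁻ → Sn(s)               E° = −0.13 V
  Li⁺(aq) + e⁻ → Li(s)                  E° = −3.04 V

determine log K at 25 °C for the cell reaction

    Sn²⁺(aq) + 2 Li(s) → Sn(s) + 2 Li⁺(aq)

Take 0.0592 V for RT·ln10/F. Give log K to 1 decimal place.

The Sn²⁺/Sn couple is reduced (cathode); E°cell = −0.13 − (−3.04) = +2.91 V with n = 2.
At equilibrium E = 0, so log K = nE°cell / 0.0592 = (2)(+2.91) / 0.0592 = 98.3.

log K = 98.3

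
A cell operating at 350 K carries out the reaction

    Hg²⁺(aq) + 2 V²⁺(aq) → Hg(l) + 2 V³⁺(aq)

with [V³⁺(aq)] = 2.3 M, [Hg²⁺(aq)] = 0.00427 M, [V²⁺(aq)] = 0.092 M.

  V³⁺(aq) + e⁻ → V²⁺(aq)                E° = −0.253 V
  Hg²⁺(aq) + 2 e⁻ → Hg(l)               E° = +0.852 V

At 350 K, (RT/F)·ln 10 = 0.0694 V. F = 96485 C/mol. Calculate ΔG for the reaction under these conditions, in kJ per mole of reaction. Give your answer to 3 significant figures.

With Hg²⁺/Hg reduced at the cathode, E°cell = +0.852 − (−0.253) = +1.105 V and n = 2.
Here Q = [V³⁺(aq)]^2 / ([Hg²⁺(aq)]·[V²⁺(aq)]^2) = 1.46×10^5 (log Q = 5.165), giving E = +1.105 − (0.0694/2)·(5.165) = +0.9258 V.
Then ΔG = −nFE = −2 × 96485 × +0.9258 J/mol = −179 kJ/mol.

−179 kJ/mol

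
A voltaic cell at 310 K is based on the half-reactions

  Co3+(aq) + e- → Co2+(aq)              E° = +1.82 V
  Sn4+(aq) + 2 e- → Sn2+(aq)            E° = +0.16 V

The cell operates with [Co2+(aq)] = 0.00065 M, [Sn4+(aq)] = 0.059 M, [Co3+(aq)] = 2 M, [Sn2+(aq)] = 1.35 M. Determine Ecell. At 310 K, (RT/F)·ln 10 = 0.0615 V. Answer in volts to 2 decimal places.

+1.92 V

Since E°(Co³⁺/Co²⁺) > E°(Sn⁴⁺/Sn²⁺), Co³⁺/Co²⁺ serves as the cathode.
The standard potential is +1.82 − (+0.16) = +1.66 V and the balanced reaction transfers n = 2 electrons.
The balanced reaction is 2 Co3+(aq) + Sn2+(aq) → 2 Co2+(aq) + Sn4+(aq), so Q = ([Co2+(aq)]^2·[Sn4+(aq)]) / ([Co3+(aq)]^2·[Sn2+(aq)]) = 4.62×10^−9 and log Q = −8.336.
Applying E = E° − (RT ln10/nF)·log Q gives +1.66 − (0.0615/2)(−8.336) = +1.92 V.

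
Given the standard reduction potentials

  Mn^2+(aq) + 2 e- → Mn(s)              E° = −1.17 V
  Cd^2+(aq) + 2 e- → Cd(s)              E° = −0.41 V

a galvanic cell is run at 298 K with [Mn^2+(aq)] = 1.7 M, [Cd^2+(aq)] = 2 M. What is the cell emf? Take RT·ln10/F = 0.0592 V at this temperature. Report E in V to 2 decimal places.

The Cd²⁺/Cd couple has the more positive E°, so it is the cathode; Mn²⁺/Mn is the anode.
E°cell = −0.41 − (−1.17) = +0.76 V, with n = 2 electrons transferred.
For the overall reaction Cd^2+(aq) + Mn(s) → Cd(s) + Mn^2+(aq), Q = [Mn^2+(aq)] / [Cd^2+(aq)] = 0.85, giving log Q = −0.071.
Applying E = E° − (RT ln10/nF)·log Q gives +0.76 − (0.0592/2)(−0.071) = +0.76 V.

+0.76 V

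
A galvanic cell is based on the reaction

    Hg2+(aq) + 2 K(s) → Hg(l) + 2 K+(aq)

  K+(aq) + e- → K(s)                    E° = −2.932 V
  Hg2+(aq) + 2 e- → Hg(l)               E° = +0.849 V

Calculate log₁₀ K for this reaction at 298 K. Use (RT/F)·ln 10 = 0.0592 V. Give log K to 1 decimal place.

The Hg²⁺/Hg couple is reduced (cathode); E°cell = +0.849 − (−2.932) = +3.781 V with n = 2.
At equilibrium E = 0, so log K = nE°cell / 0.0592 = (2)(+3.781) / 0.0592 = 127.7.

log K = 127.7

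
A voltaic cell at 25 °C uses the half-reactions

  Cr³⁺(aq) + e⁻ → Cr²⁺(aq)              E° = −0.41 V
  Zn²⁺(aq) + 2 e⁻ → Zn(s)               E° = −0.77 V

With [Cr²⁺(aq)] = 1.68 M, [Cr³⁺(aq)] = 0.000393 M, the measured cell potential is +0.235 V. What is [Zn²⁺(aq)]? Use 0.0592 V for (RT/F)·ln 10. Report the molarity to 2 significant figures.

0.00091 M

With Cr³⁺/Cr²⁺ at the cathode and Zn²⁺/Zn at the anode, E°cell = −0.41 − (−0.77) = +0.36 V (n = 2).
Rearranging E = E° − (0.0592/n)·log Q gives log Q = 2(+0.36 − (+0.235))/0.0592 = 4.223.
The balanced reaction is 2 Cr³⁺(aq) + Zn(s) → 2 Cr²⁺(aq) + Zn²⁺(aq), so Q = ([Cr²⁺(aq)]^2·[Zn²⁺(aq)]) / [Cr³⁺(aq)]^2.
Solving for the unknown gives log [Zn²⁺(aq)] = −3.039, so [Zn²⁺(aq)] ≈ 0.00091 M.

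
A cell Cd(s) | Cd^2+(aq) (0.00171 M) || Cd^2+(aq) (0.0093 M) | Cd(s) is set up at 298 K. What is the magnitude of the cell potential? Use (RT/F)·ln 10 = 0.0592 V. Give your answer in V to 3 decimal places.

For a concentration cell E°cell = 0, since both electrodes use the same couple.
The compartment with the higher Cd^2+(aq) concentration (0.0093 M) acts as the cathode; ions are reduced there and produced at the dilute (0.00171 M) anode.
With n = 2, Ecell = −(0.0592/2)·log([dilute]/[conc]) = −(0.0592/2)·log(0.00171/0.0093) = +0.022 V.

0.022 V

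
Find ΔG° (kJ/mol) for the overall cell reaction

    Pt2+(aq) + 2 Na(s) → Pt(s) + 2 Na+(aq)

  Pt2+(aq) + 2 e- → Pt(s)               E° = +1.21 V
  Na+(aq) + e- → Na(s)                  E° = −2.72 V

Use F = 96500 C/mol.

In the reaction as written Pt2+(aq) is reduced, so the Pt²⁺/Pt couple is the cathode and Na⁺/Na is the anode.
E°cell = +1.21 − (−2.72) = +3.93 V; balancing electrons gives n = 2.
ΔG° = −nFE°cell = −(2)(96500)(+3.93) J/mol = −758 kJ/mol.

−758 kJ/mol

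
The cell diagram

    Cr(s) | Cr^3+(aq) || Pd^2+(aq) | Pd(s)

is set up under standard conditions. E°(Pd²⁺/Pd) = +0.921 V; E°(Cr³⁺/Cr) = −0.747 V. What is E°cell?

+1.668 V

By convention the left-hand electrode in cell notation is the anode (oxidation) and the right-hand electrode is the cathode (reduction).
E°cell = E°(right) − E°(left) = +0.921 − (−0.747) = +1.668 V.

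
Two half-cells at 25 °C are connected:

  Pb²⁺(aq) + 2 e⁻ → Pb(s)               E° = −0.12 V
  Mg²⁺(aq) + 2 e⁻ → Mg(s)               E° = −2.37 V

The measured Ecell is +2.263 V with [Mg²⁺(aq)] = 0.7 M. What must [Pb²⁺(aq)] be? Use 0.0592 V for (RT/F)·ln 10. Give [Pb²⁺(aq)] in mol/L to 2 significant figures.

1.9 M

The Pb²⁺/Pb couple has the larger reduction potential, so it is the cathode: E°cell = −0.12 − (−2.37) = +2.25 V and n = 2.
From the Nernst equation, log Q = n(E° − E)/0.0592 = 2·(+2.25 − (+2.263))/0.0592 = −0.439.
The balanced reaction is Pb²⁺(aq) + Mg(s) → Pb(s) + Mg²⁺(aq), so Q = [Mg²⁺(aq)] / [Pb²⁺(aq)].
Substituting the known concentrations and solving, log [Pb²⁺(aq)] = 0.284 and [Pb²⁺(aq)] = 1.9 M.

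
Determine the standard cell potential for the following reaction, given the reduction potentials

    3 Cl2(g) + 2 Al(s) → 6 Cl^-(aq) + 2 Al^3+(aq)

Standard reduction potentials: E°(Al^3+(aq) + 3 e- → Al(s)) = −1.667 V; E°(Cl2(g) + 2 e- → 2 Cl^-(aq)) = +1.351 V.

In the reaction as written, Cl2(g) is reduced (cathode) and Al^3+(aq) is produced by oxidation at the anode.
E°cell = E°(cathode) − E°(anode) = +1.351 − (−1.667) = +3.018 V.

+3.018 V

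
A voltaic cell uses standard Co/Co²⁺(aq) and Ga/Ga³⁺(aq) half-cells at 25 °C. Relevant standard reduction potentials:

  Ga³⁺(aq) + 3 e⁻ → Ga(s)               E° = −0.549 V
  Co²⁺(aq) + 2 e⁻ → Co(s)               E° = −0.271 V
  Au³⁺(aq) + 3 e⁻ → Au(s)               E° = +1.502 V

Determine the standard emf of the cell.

+0.278 V

Of the two couples in this cell, the one with the more positive reduction potential is reduced at the cathode: here that is Co²⁺/Co (−0.271 V); Ga³⁺/Ga (−0.549 V) is the anode.
E°cell = E°(cathode) − E°(anode) = −0.271 − (−0.549) = +0.278 V.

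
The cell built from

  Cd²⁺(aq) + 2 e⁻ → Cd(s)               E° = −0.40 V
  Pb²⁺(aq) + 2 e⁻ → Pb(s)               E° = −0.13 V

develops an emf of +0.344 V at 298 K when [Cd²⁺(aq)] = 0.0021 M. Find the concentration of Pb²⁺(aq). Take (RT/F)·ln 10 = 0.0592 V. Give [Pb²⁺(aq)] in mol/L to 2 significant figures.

0.66 M

With Pb²⁺/Pb at the cathode and Cd²⁺/Cd at the anode, E°cell = −0.13 − (−0.40) = +0.27 V (n = 2).
From the Nernst equation, log Q = n(E° − E)/0.0592 = 2·(+0.27 − (+0.344))/0.0592 = −2.500.
Balancing electrons gives Pb²⁺(aq) + Cd(s) → Pb(s) + Cd²⁺(aq); thus Q = [Cd²⁺(aq)] / [Pb²⁺(aq)].
Isolating [Pb²⁺(aq)] in Q = 10^{−2.500} yields log [Pb²⁺(aq)] = −0.178, i.e. 0.66 M.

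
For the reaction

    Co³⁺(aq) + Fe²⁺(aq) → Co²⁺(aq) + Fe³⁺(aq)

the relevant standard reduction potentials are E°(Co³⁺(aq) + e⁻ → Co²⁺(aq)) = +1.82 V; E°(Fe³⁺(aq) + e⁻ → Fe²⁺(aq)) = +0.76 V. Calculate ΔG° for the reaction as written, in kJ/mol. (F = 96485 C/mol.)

−102 kJ/mol

In the reaction as written Co³⁺(aq) is reduced, so the Co³⁺/Co²⁺ couple is the cathode and Fe³⁺/Fe²⁺ is the anode.
E°cell = +1.82 − (+0.76) = +1.06 V; balancing electrons gives n = 1.
ΔG° = −nFE°cell = −(1)(96485)(+1.06) J/mol = −102 kJ/mol.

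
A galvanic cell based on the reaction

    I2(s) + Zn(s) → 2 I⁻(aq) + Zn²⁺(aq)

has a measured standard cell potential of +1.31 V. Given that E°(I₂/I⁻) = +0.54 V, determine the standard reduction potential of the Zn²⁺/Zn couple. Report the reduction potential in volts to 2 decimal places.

In the reaction as written the I₂/I⁻ couple is reduced (cathode) and Zn²⁺/Zn is oxidized (anode), so E°cell = E°(I₂/I⁻) − E°(Zn²⁺/Zn).
E°(Zn²⁺/Zn) = E°(cathode) − E°cell = +0.54 − (+1.31) = −0.77 V.

−0.77 V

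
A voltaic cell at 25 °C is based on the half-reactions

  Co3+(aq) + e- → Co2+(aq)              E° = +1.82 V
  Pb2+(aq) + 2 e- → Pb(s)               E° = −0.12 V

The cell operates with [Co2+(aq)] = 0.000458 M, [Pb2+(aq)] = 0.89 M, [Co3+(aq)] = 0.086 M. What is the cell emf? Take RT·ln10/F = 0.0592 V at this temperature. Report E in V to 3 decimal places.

+2.076 V

Since E°(Co³⁺/Co²⁺) > E°(Pb²⁺/Pb), Co³⁺/Co²⁺ serves as the cathode.
E°cell = E°cat − E°an = +1.82 − (−0.12) = +1.94 V; n = 2.
The balanced reaction is 2 Co3+(aq) + Pb(s) → 2 Co2+(aq) + Pb2+(aq), so Q = ([Co2+(aq)]^2·[Pb2+(aq)]) / [Co3+(aq)]^2 = 2.52×10^−5 and log Q = −4.598.
E = E° − (0.0592/n)·log Q = +1.94 − (0.0592/2)(−4.598) = +2.076 V.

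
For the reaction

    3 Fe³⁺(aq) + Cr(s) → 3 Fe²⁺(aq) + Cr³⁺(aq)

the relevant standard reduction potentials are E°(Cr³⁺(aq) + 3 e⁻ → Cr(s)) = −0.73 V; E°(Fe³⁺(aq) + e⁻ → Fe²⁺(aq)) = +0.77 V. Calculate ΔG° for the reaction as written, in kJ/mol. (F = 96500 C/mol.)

In the reaction as written Fe³⁺(aq) is reduced, so the Fe³⁺/Fe²⁺ couple is the cathode and Cr³⁺/Cr is the anode.
E°cell = +0.77 − (−0.73) = +1.50 V; balancing electrons gives n = 3.
ΔG° = −nFE°cell = −(3)(96500)(+1.50) J/mol = −434 kJ/mol.

−434 kJ/mol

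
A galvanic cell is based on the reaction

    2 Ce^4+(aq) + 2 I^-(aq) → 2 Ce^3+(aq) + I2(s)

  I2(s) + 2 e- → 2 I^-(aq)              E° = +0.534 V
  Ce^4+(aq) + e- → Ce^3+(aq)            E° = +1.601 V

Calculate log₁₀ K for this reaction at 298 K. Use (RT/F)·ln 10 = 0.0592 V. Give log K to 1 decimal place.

The Ce⁴⁺/Ce³⁺ couple is reduced (cathode); E°cell = +1.601 − (+0.534) = +1.067 V with n = 2.
At equilibrium E = 0, so log K = nE°cell / 0.0592 = (2)(+1.067) / 0.0592 = 36.0.

log K = 36.0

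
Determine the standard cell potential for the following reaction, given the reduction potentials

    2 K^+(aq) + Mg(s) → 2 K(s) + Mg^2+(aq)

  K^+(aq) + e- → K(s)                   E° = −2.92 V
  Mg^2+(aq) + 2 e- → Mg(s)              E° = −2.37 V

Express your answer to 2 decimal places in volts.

K^+(aq) gains electrons, so the K⁺/K couple is the cathode; the Mg²⁺/Mg couple is the anode.
E°cell = E°(cathode) − E°(anode) = −2.92 − (−2.37) = −0.55 V.
The negative E°cell means the reaction is non-spontaneous in the direction written.

−0.55 V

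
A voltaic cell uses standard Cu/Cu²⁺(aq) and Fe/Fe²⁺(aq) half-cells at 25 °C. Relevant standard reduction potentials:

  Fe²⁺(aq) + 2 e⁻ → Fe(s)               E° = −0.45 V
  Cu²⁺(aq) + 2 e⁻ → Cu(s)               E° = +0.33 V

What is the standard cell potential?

The Cu²⁺/Cu couple has the higher E°, so Cu ion is reduced (cathode) and Fe is oxidized (anode).
E°cell = E°(cathode) − E°(anode) = +0.33 − (−0.45) = +0.78 V.

+0.78 V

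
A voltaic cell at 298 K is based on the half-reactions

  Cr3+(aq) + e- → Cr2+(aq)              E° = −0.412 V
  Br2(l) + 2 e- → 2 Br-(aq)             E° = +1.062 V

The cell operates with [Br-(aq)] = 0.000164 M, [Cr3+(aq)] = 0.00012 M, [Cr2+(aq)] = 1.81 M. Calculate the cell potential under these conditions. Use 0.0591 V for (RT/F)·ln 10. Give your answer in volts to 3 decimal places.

Br₂/Br⁻ is reduced (cathode, E° = +1.062 V) and Cr³⁺/Cr²⁺ is oxidized (anode).
The standard potential is +1.062 − (−0.412) = +1.474 V and the balanced reaction transfers n = 2 electrons.
For the overall reaction Br2(l) + 2 Cr2+(aq) → 2 Br-(aq) + 2 Cr3+(aq), Q = ([Br-(aq)]^2·[Cr3+(aq)]^2) / [Cr2+(aq)]^2 = 1.18×10^−16, giving log Q = −15.927.
By the Nernst equation, E = +1.474 − (0.0591/2)·(−15.927) = +1.945 V.

+1.945 V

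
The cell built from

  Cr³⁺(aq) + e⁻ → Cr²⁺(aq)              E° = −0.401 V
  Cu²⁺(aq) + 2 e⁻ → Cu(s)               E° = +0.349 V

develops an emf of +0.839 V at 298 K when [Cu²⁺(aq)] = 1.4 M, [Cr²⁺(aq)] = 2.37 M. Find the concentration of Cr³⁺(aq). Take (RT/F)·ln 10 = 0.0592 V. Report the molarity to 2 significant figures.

With Cu²⁺/Cu at the cathode and Cr³⁺/Cr²⁺ at the anode, E°cell = +0.349 − (−0.401) = +0.750 V (n = 2).
Since E = E° − (0.0592/n)·log Q, log Q = n(E° − E)/0.0592 = −3.007.
The balanced reaction is Cu²⁺(aq) + 2 Cr²⁺(aq) → Cu(s) + 2 Cr³⁺(aq), so Q = [Cr³⁺(aq)]^2 / ([Cu²⁺(aq)]·[Cr²⁺(aq)]^2).
Solving for the unknown gives log [Cr³⁺(aq)] = −1.056, so [Cr³⁺(aq)] ≈ 0.088 M.

0.088 M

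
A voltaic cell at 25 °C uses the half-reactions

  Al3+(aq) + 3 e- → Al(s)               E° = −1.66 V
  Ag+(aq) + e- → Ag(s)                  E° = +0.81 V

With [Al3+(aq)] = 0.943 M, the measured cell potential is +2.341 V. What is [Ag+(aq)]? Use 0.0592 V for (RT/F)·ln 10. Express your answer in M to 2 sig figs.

0.0065 M

With Ag⁺/Ag at the cathode and Al³⁺/Al at the anode, E°cell = +0.81 − (−1.66) = +2.47 V (n = 3).
From the Nernst equation, log Q = n(E° − E)/0.0592 = 3·(+2.47 − (+2.341))/0.0592 = 6.537.
For 3 Ag+(aq) + Al(s) → 3 Ag(s) + Al3+(aq), the reaction quotient is Q = [Al3+(aq)] / [Ag+(aq)]^3.
Isolating [Ag+(aq)] in Q = 10^{6.537} yields log [Ag+(aq)] = −2.187, i.e. 0.0065 M.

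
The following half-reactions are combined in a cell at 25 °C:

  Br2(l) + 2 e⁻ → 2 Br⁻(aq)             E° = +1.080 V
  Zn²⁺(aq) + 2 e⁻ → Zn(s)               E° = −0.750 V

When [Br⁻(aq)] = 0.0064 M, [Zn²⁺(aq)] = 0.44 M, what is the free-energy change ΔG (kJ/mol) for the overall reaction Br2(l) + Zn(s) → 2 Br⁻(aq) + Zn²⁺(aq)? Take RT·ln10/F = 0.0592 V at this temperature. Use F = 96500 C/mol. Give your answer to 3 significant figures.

The standard cell potential is +1.080 − (−0.750) = +1.830 V, with n = 2 electrons in the balanced equation.
The reaction quotient is [Br⁻(aq)]^2·[Zn²⁺(aq)] = 1.8×10^−5; by Nernst, E = +1.830 − (0.0592/2)(−4.744) = +1.9704 V.
Then ΔG = −nFE = −2 × 96500 × +1.9704 J/mol = −380 kJ/mol.

−380 kJ/mol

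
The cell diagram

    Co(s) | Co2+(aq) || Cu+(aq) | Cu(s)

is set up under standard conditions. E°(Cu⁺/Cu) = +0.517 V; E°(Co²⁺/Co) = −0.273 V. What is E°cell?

By convention the left-hand electrode in cell notation is the anode (oxidation) and the right-hand electrode is the cathode (reduction).
E°cell = E°(right) − E°(left) = +0.517 − (−0.273) = +0.790 V.

+0.790 V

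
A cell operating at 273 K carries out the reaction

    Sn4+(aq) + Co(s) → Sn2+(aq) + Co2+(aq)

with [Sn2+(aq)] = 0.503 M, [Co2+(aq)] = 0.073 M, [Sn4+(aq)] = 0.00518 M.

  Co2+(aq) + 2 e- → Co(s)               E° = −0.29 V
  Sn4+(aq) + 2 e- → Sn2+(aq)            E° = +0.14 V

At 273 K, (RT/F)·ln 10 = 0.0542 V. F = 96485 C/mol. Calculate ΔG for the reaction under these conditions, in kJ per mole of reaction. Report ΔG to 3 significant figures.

E°cell = +0.14 − (−0.29) = +0.43 V; the balanced reaction transfers n = 2 electrons.
The reaction quotient is ([Sn2+(aq)]·[Co2+(aq)]) / [Sn4+(aq)] = 7.09; by Nernst, E = +0.43 − (0.0542/2)(0.851) = +0.4069 V.
Finally ΔG = −nFE = −(2)(96485 C/mol)(+0.4069 V) = −78.5 kJ/mol.

−78.5 kJ/mol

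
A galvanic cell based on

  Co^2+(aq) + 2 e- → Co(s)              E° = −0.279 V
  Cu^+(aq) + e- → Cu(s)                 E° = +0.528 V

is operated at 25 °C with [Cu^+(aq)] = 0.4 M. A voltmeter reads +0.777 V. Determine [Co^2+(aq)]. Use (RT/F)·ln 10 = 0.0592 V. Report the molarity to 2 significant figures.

1.7 M

Cu⁺/Cu is the cathode (higher E°); E°cell = +0.528 − (−0.279) = +0.807 V with n = 2.
From the Nernst equation, log Q = n(E° − E)/0.0592 = 2·(+0.807 − (+0.777))/0.0592 = 1.014.
For 2 Cu^+(aq) + Co(s) → 2 Cu(s) + Co^2+(aq), the reaction quotient is Q = [Co^2+(aq)] / [Cu^+(aq)]^2.
Substituting the known concentrations and solving, log [Co^2+(aq)] = 0.218 and [Co^2+(aq)] = 1.7 M.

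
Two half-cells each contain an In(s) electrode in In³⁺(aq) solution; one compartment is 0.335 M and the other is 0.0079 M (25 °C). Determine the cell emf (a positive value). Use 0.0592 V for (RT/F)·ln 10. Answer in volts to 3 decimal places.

For a concentration cell E°cell = 0, since both electrodes use the same couple.
The compartment with the higher In³⁺(aq) concentration (0.335 M) acts as the cathode; ions are reduced there and produced at the dilute (0.0079 M) anode.
With n = 3, Ecell = −(0.0592/3)·log([dilute]/[conc]) = −(0.0592/3)·log(0.0079/0.335) = +0.032 V.

0.032 V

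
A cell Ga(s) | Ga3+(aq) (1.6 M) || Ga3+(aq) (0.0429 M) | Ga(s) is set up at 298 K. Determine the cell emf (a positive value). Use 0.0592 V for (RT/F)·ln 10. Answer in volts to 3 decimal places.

For a concentration cell E°cell = 0, since both electrodes use the same couple.
The compartment with the higher Ga3+(aq) concentration (1.6 M) acts as the cathode; ions are reduced there and produced at the dilute (0.0429 M) anode.
With n = 3, Ecell = −(0.0592/3)·log([dilute]/[conc]) = −(0.0592/3)·log(0.0429/1.6) = +0.031 V.

0.031 V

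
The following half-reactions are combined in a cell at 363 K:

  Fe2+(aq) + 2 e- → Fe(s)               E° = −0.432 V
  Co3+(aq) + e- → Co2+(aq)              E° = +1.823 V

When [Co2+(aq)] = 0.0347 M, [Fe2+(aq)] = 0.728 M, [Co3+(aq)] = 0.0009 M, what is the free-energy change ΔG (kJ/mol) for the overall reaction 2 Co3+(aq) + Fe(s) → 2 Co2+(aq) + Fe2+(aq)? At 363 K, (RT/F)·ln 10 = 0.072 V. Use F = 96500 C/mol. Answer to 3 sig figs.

The standard cell potential is +1.823 − (−0.432) = +2.255 V, with n = 2 electrons in the balanced equation.
The reaction quotient is ([Co2+(aq)]^2·[Fe2+(aq)]) / [Co3+(aq)]^2 = 1.08×10^3; by Nernst, E = +2.255 − (0.072/2)(3.034) = +2.1458 V.
ΔG = −nFE = −(2)(96500)(+2.1458) J/mol = −414 kJ/mol.

−414 kJ/mol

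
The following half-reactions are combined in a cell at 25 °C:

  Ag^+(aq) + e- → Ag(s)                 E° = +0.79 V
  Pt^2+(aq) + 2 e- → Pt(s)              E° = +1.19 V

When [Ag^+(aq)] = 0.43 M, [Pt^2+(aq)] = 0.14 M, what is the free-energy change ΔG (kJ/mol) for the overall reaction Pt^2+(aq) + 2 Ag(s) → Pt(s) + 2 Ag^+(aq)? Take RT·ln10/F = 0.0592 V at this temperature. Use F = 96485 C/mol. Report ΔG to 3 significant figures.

−76.5 kJ/mol

The standard cell potential is +1.19 − (+0.79) = +0.40 V, with n = 2 electrons in the balanced equation.
The reaction quotient is [Ag^+(aq)]^2 / [Pt^2+(aq)] = 1.32; by Nernst, E = +0.40 − (0.0592/2)(0.121) = +0.3964 V.
Finally ΔG = −nFE = −(2)(96485 C/mol)(+0.3964 V) = −76.5 kJ/mol.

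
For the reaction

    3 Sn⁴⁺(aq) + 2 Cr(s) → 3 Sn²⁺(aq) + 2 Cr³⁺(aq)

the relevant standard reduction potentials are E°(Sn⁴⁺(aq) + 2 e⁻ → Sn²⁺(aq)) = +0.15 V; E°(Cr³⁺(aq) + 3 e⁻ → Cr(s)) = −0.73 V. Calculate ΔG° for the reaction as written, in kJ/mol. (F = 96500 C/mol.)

In the reaction as written Sn⁴⁺(aq) is reduced, so the Sn⁴⁺/Sn²⁺ couple is the cathode and Cr³⁺/Cr is the anode.
E°cell = +0.15 − (−0.73) = +0.88 V; balancing electrons gives n = 6.
ΔG° = −nFE°cell = −(6)(96500)(+0.88) J/mol = −510 kJ/mol.

−510 kJ/mol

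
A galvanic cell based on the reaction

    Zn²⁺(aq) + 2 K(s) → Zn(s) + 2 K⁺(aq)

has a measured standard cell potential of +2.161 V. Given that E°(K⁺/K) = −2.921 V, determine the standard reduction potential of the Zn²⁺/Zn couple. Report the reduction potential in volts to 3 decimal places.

In the reaction as written the Zn²⁺/Zn couple is reduced (cathode) and K⁺/K is oxidized (anode), so E°cell = E°(Zn²⁺/Zn) − E°(K⁺/K).
E°(Zn²⁺/Zn) = E°cell + E°(anode) = +2.161 + (−2.921) = −0.760 V.

−0.760 V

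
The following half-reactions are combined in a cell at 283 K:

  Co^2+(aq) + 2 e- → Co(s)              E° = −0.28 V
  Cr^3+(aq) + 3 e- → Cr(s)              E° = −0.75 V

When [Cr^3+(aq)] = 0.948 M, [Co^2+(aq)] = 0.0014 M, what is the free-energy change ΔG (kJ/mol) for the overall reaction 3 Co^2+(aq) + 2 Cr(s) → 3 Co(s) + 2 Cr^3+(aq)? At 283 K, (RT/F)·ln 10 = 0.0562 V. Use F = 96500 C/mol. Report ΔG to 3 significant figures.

−226 kJ/mol

E°cell = −0.28 − (−0.75) = +0.47 V; the balanced reaction transfers n = 6 electrons.
Here Q = [Cr^3+(aq)]^2 / [Co^2+(aq)]^3 = 3.28×10^8 (log Q = 8.515), giving E = +0.47 − (0.0562/6)·(8.515) = +0.3902 V.
Finally ΔG = −nFE = −(6)(96500 C/mol)(+0.3902 V) = −226 kJ/mol.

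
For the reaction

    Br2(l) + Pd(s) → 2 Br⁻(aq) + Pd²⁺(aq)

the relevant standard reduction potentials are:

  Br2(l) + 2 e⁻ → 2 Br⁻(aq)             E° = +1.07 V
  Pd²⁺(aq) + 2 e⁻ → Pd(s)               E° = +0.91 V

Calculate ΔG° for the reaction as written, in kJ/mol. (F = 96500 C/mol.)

−30.9 kJ/mol

In the reaction as written Br2(l) is reduced, so the Br₂/Br⁻ couple is the cathode and Pd²⁺/Pd is the anode.
E°cell = +1.07 − (+0.91) = +0.16 V; balancing electrons gives n = 2.
ΔG° = −nFE°cell = −(2)(96500)(+0.16) J/mol = −30.9 kJ/mol.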